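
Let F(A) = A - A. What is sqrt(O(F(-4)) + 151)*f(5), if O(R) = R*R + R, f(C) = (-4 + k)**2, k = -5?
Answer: 81*sqrt(151) ≈ 995.34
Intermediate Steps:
f(C) = 81 (f(C) = (-4 - 5)**2 = (-9)**2 = 81)
F(A) = 0
O(R) = R + R**2 (O(R) = R**2 + R = R + R**2)
sqrt(O(F(-4)) + 151)*f(5) = sqrt(0*(1 + 0) + 151)*81 = sqrt(0*1 + 151)*81 = sqrt(0 + 151)*81 = sqrt(151)*81 = 81*sqrt(151)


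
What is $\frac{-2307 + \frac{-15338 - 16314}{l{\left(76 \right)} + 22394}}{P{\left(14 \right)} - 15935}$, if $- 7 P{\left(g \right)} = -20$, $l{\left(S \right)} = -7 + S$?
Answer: $\frac{51853793}{357883725} \approx 0.14489$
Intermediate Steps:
$P{\left(g \right)} = \frac{20}{7}$ ($P{\left(g \right)} = \left(- \frac{1}{7}\right) \left(-20\right) = \frac{20}{7}$)
$\frac{-2307 + \frac{-15338 - 16314}{l{\left(76 \right)} + 22394}}{P{\left(14 \right)} - 15935} = \frac{-2307 + \frac{-15338 - 16314}{\left(-7 + 76\right) + 22394}}{\frac{20}{7} - 15935} = \frac{-2307 - \frac{31652}{69 + 22394}}{- \frac{111525}{7}} = \left(-2307 - \frac{31652}{22463}\right) \left(- \frac{7}{111525}\right) = \left(- \frac{51853793}{22463}\right) \left(- \frac{7}{111525}\right) = \frac{51853793}{357883725}$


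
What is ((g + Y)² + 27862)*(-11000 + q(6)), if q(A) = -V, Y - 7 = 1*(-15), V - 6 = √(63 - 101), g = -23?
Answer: -317225938 - 28823*I*√38 ≈ -3.1723e+8 - 1.7768e+5*I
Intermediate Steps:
V = 6 + I*√38 (V = 6 + √(63 - 101) = 6 + √(-38) = 6 + I*√38 ≈ 6.0 + 6.1644*I)
Y = -8 (Y = 7 + 1*(-15) = 7 - 15 = -8)
q(A) = -6 - I*√38 (q(A) = -(6 + I*√38) = -6 - I*√38)
((g + Y)² + 27862)*(-11000 + q(6)) = ((-23 - 8)² + 27862)*(-11000 + (-6 - I*√38)) = ((-31)² + 27862)*(-11006 - I*√38) = (961 + 27862)*(-11006 - I*√38) = 28823*(-11006 - I*√38) = -317225938 - 28823*I*√38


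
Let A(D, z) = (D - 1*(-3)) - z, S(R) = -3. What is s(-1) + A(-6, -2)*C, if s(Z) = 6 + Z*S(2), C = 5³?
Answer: -116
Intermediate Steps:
C = 125
A(D, z) = 3 + D - z (A(D, z) = (D + 3) - z = (3 + D) - z = 3 + D - z)
s(Z) = 6 - 3*Z (s(Z) = 6 + Z*(-3) = 6 - 3*Z)
s(-1) + A(-6, -2)*C = (6 - 3*(-1)) + (3 - 6 - 1*(-2))*125 = (6 + 3) + (3 - 6 + 2)*125 = 9 - 1*125 = 9 - 125 = -116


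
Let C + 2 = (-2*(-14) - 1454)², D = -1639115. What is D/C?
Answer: -1639115/2033474 ≈ -0.80607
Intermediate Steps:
C = 2033474 (C = -2 + (-2*(-14) - 1454)² = -2 + (28 - 1454)² = -2 + (-1426)² = -2 + 2033476 = 2033474)
D/C = -1639115/2033474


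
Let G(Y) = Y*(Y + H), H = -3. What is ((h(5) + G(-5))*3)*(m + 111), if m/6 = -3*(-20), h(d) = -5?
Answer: 49455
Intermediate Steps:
G(Y) = Y*(-3 + Y) (G(Y) = Y*(Y - 3) = Y*(-3 + Y))
m = 360 (m = 6*(-3*(-20)) = 6*60 = 360)
((h(5) + G(-5))*3)*(m + 111) = ((-5 - 5*(-3 - 5))*3)*(360 + 111) = ((-5 - 5*(-8))*3)*471 = ((-5 + 40)*3)*471 = (35*3)*471 = 105*471 = 49455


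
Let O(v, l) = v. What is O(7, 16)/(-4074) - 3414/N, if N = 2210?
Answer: -994579/643110 ≈ -1.5465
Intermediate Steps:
O(7, 16)/(-4074) - 3414/N = 7/(-4074) - 3414/2210 = 7*(-1/4074) - 3414*1/2210 = -1/582 - 1707/1105 = -994579/643110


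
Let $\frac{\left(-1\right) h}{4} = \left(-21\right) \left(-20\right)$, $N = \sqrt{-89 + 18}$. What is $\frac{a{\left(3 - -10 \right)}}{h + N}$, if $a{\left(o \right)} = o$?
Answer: $- \frac{21840}{2822471} - \frac{13 i \sqrt{71}}{2822471} \approx -0.0077379 - 3.881 \cdot 10^{-5} i$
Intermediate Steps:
$N = i \sqrt{71}$ ($N = \sqrt{-71} = i \sqrt{71} \approx 8.4261 i$)
$h = -1680$ ($h = - 4 \left(\left(-21\right) \left(-20\right)\right) = \left(-4\right) 420 = -1680$)
$\frac{a{\left(3 - -10 \right)}}{h + N} = \frac{3 - -10}{-1680 + i \sqrt{71}} = \frac{3 + 10}{-1680 + i \sqrt{71}} = \frac{13}{-1680 + i \sqrt{71}}$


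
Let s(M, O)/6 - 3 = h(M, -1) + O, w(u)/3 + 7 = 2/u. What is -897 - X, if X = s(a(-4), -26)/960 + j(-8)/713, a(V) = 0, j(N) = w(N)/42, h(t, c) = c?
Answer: -179046989/199640 ≈ -896.85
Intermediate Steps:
w(u) = -21 + 6/u (w(u) = -21 + 3*(2/u) = -21 + 6/u)
j(N) = -1/2 + 1/(7*N) (j(N) = (-21 + 6/N)/42 = (-21 + 6/N)*(1/42) = -1/2 + 1/(7*N))
s(M, O) = 12 + 6*O (s(M, O) = 18 + 6*(-1 + O) = 18 + (-6 + 6*O) = 12 + 6*O)
X = -30091/199640 (X = (12 + 6*(-26))/960 + ((1/14)*(2 - 7*(-8))/(-8))/713 = (12 - 156)*(1/960) + ((1/14)*(-1/8)*(2 + 56))*(1/713) = -144*1/960 + ((1/14)*(-1/8)*58)*(1/713) = -3/20 - 29/56*1/713 = -3/20 - 29/39928 = -30091/199640 ≈ -0.15073)
-897 - X = -897 - 1*(-30091/199640) = -897 + 30091/199640 = -179046989/199640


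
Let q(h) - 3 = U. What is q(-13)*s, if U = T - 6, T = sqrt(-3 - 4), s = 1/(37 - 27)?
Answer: -3/10 + I*sqrt(7)/10 ≈ -0.3 + 0.26458*I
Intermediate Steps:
s = 1/10 ≈ 0.10000
T = I*sqrt(7) (T = sqrt(-7) = I*sqrt(7) ≈ 2.6458*I)
U = -6 + I*sqrt(7) (U = I*sqrt(7) - 6 = -6 + I*sqrt(7) ≈ -6.0 + 2.6458*I)
q(h) = -3 + I*sqrt(7) (q(h) = 3 + (-6 + I*sqrt(7)) = -3 + I*sqrt(7))
q(-13)*s = (-3 + I*sqrt(7))*(1/10) = -3/10 + I*sqrt(7)/10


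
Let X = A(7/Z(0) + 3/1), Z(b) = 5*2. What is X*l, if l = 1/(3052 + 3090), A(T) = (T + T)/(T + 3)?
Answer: 1/5561 ≈ 0.00017982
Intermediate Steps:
Z(b) = 10
A(T) = 2*T/(3 + T) (A(T) = (2*T)/(3 + T) = 2*T/(3 + T))
l = 1/6142 ≈ 0.00016281
X = 74/67 (X = 2*(7/10 + 3/1)/(3 + (7/10 + 3/1)) = 2*(7*(1/10) + 3*1)/(3 + (7*(1/10) + 3*1)) = 2*(7/10 + 3)/(3 + (7/10 + 3)) = 2*(37/10)/(3 + 37/10) = 2*(37/10)/(67/10) = 2*(37/10)*(10/67) = 74/67 ≈ 1.1045)
X*l = (74/67)*(1/6142) = 1/5561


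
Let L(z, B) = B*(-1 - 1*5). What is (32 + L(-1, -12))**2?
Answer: 10816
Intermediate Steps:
L(z, B) = -6*B (L(z, B) = B*(-1 - 5) = B*(-6) = -6*B)
(32 + L(-1, -12))**2 = (32 - 6*(-12))**2 = (32 + 72)**2 = 104**2 = 10816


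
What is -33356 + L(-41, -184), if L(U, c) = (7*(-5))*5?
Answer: -33531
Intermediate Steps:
L(U, c) = -175 (L(U, c) = -35*5 = -175)
-33356 + L(-41, -184) = -33356 - 175 = -33531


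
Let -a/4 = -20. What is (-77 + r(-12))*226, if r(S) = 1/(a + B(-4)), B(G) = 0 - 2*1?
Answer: -678565/39 ≈ -17399.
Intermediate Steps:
B(G) = -2 (B(G) = 0 - 2 = -2)
a = 80 (a = -4*(-20) = 80)
r(S) = 1/78 (r(S) = 1/(80 - 2) = 1/78)
(-77 + r(-12))*226 = (-77 + 1/78)*226 = -6005/78*226 = -678565/39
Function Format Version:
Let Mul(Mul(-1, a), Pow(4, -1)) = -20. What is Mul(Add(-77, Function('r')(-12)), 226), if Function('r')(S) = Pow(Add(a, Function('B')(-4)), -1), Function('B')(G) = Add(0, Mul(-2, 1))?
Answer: Rational(-678565, 39) ≈ -17399.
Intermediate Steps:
Function('B')(G) = -2 (Function('B')(G) = Add(0, -2) = -2)
a = 80 (a = Mul(-4, -20) = 80)
Function('r')(S) = Rational(1, 78) (Function('r')(S) = Pow(Add(80, -2), -1) = Pow(78, -1) = Rational(1, 78))
Mul(Add(-77, Function('r')(-12)), 226) = Mul(Add(-77, Rational(1, 78)), 226) = Mul(Rational(-6005, 78), 226) = Rational(-678565, 39)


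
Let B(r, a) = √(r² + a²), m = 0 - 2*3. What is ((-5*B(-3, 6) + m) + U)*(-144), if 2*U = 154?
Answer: -10224 + 2160*√5 ≈ -5394.1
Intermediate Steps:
U = 77 (U = (½)*154 = 77)
m = -6 (m = 0 - 6 = -6)
B(r, a) = √(a² + r²)
((-5*B(-3, 6) + m) + U)*(-144) = ((-5*√(6² + (-3)²) - 6) + 77)*(-144) = ((-5*√(36 + 9) - 6) + 77)*(-144) = ((-15*√5 - 6) + 77)*(-144) = ((-6 - 15*√5) + 77)*(-144) = (71 - 15*√5)*(-144) = -10224 + 2160*√5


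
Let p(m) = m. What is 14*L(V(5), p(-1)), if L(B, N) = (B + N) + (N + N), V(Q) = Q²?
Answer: 308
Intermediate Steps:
L(B, N) = B + 3*N (L(B, N) = (B + N) + 2*N = B + 3*N)
14*L(V(5), p(-1)) = 14*(5² + 3*(-1)) = 14*(25 - 3) = 14*22 = 308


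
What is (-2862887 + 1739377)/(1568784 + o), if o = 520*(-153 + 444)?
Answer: -561755/860052 ≈ -0.65316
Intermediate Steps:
o = 151320 (o = 520*291 = 151320)
(-2862887 + 1739377)/(1568784 + o) = (-2862887 + 1739377)/(1568784 + 151320) = -1123510/1720104 = -1123510*1/1720104 = -561755/860052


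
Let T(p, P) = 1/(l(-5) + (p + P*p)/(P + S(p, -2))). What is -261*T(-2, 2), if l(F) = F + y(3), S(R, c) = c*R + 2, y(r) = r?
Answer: 1044/11 ≈ 94.909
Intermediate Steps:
S(R, c) = 2 + R*c (S(R, c) = R*c + 2 = 2 + R*c)
l(F) = 3 + F (l(F) = F + 3 = 3 + F)
T(p, P) = 1/(-2 + (p + P*p)/(2 + P - 2*p)) (T(p, P) = 1/((3 - 5) + (p + P*p)/(P + (2 + p*(-2)))) = 1/(-2 + (p + P*p)/(P + (2 - 2*p))) = 1/(-2 + (p + P*p)/(2 + P - 2*p)))
-261*T(-2, 2) = -261*(2 + 2 - 2*(-2))/(-4 - 2*2 + 5*(-2) + 2*(-2)) = -261*(2 + 2 + 4)/(-4 - 4 - 10 - 4) = -261*8/(-22) = -(-261)*8/22 = -261*(-4/11) = 1044/11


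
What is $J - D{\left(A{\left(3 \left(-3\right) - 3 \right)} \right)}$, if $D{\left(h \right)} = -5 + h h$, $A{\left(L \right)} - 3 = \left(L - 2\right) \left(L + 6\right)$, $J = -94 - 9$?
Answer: $-7667$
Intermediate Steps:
$J = -103$
$A{\left(L \right)} = 3 + \left(-2 + L\right) \left(6 + L\right)$ ($A{\left(L \right)} = 3 + \left(L - 2\right) \left(L + 6\right) = 3 + \left(-2 + L\right) \left(6 + L\right)$)
$D{\left(h \right)} = -5 + h^{2}$
$J - D{\left(A{\left(3 \left(-3\right) - 3 \right)} \right)} = -103 - \left(-5 + \left(-9 + \left(3 \left(-3\right) - 3\right)^{2} + 4 \left(3 \left(-3\right) - 3\right)\right)^{2}\right) = -103 - \left(-5 + \left(-9 + \left(-9 - 3\right)^{2} + 4 \left(-9 - 3\right)\right)^{2}\right) = -103 - \left(-5 + \left(-9 + \left(-12\right)^{2} + 4 \left(-12\right)\right)^{2}\right) = -103 - \left(-5 + \left(-9 + 144 - 48\right)^{2}\right) = -103 - \left(-5 + 87^{2}\right) = -103 - \left(-5 + 7569\right) = -103 - 7564 = -7667$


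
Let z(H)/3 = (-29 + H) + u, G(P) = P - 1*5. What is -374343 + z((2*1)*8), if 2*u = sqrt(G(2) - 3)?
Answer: -374382 + 3*I*sqrt(6)/2 ≈ -3.7438e+5 + 3.6742*I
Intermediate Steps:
G(P) = -5 + P (G(P) = P - 5 = -5 + P)
u = I*sqrt(6)/2 (u = sqrt((-5 + 2) - 3)/2 = sqrt(-3 - 3)/2 = sqrt(-6)/2 = (I*sqrt(6))/2 = I*sqrt(6)/2 ≈ 1.2247*I)
z(H) = -87 + 3*H + 3*I*sqrt(6)/2 (z(H) = 3*((-29 + H) + I*sqrt(6)/2) = 3*(-29 + H + I*sqrt(6)/2) = -87 + 3*H + 3*I*sqrt(6)/2)
-374343 + z((2*1)*8) = -374343 + (-87 + 3*((2*1)*8) + 3*I*sqrt(6)/2) = -374343 + (-87 + 3*(2*8) + 3*I*sqrt(6)/2) = -374343 + (-87 + 3*16 + 3*I*sqrt(6)/2) = -374343 + (-87 + 48 + 3*I*sqrt(6)/2) = -374343 + (-39 + 3*I*sqrt(6)/2) = -374382 + 3*I*sqrt(6)/2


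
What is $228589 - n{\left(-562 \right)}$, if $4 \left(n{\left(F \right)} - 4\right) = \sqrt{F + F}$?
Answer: $228585 - \frac{i \sqrt{281}}{2} \approx 2.2859 \cdot 10^{5} - 8.3815 i$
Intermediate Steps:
$n{\left(F \right)} = 4 + \frac{\sqrt{2} \sqrt{F}}{4}$ ($n{\left(F \right)} = 4 + \frac{\sqrt{F + F}}{4} = 4 + \frac{\sqrt{2 F}}{4} = 4 + \frac{\sqrt{2} \sqrt{F}}{4}$)
$228589 - n{\left(-562 \right)} = 228589 - \left(4 + \frac{\sqrt{2} \sqrt{-562}}{4}\right) = 228589 - \left(4 + \frac{\sqrt{2} i \sqrt{562}}{4}\right) = 228589 - \left(4 + \frac{i \sqrt{281}}{2}\right) = 228585 - \frac{i \sqrt{281}}{2}$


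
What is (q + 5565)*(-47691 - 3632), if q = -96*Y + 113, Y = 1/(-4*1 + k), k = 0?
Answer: -292643746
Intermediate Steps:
Y = -¼ (Y = 1/(-4*1 + 0) = 1/(-4 + 0) = 1/(-4) = -¼ ≈ -0.25000)
q = 137 (q = -96*(-¼) + 113 = 24 + 113 = 137)
(q + 5565)*(-47691 - 3632) = (137 + 5565)*(-47691 - 3632) = 5702*(-51323) = -292643746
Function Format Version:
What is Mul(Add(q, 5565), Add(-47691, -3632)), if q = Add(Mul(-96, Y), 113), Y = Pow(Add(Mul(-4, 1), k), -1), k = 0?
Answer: -292643746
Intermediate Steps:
Y = Rational(-1, 4) (Y = Pow(Add(Mul(-4, 1), 0), -1) = Pow(Add(-4, 0), -1) = Pow(-4, -1) = Rational(-1, 4) ≈ -0.25000)
q = 137 (q = Add(Mul(-96, Rational(-1, 4)), 113) = Add(24, 113) = 137)
Mul(Add(q, 5565), Add(-47691, -3632)) = Mul(Add(137, 5565), Add(-47691, -3632)) = Mul(5702, -51323) = -292643746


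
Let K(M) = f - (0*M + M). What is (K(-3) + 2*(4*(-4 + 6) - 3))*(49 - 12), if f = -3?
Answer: 370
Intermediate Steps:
K(M) = -3 - M (K(M) = -3 - (0*M + M) = -3 - (0 + M) = -3 - M)
(K(-3) + 2*(4*(-4 + 6) - 3))*(49 - 12) = ((-3 - 1*(-3)) + 2*(4*(-4 + 6) - 3))*(49 - 12) = ((-3 + 3) + 2*(4*2 - 3))*37 = (0 + 2*(8 - 3))*37 = (0 + 2*5)*37 = (0 + 10)*37 = 10*37 = 370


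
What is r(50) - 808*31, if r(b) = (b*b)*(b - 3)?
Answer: 92452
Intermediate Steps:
r(b) = b²*(-3 + b)
r(50) - 808*31 = 50²*(-3 + 50) - 808*31 = 2500*47 - 1*25048 = 117500 - 25048 = 92452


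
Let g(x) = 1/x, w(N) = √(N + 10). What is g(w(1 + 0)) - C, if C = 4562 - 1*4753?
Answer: 191 + √11/11 ≈ 191.30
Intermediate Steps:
w(N) = √(10 + N)
C = -191 (C = 4562 - 4753 = -191)
g(w(1 + 0)) - C = 1/(√(10 + (1 + 0))) - 1*(-191) = 1/(√(10 + 1)) + 191 = 1/(√11) + 191 = √11/11 + 191 = 191 + √11/11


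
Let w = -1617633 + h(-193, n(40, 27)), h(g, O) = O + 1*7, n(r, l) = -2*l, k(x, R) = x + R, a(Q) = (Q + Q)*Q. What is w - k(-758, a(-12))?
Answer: -1617210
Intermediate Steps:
a(Q) = 2*Q**2 (a(Q) = (2*Q)*Q = 2*Q**2)
k(x, R) = R + x
h(g, O) = 7 + O (h(g, O) = O + 7 = 7 + O)
w = -1617680 (w = -1617633 + (7 - 2*27) = -1617633 + (7 - 54) = -1617633 - 47 = -1617680)
w - k(-758, a(-12)) = -1617680 - (2*(-12)**2 - 758) = -1617680 - (2*144 - 758) = -1617680 - (288 - 758) = -1617680 - 1*(-470) = -1617680 + 470 = -1617210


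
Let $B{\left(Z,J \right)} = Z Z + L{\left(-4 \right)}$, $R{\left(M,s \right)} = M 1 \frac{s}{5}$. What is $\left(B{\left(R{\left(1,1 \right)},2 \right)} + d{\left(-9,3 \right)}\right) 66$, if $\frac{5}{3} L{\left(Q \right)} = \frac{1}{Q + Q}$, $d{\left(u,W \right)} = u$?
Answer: $- \frac{59631}{100} \approx -596.31$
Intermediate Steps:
$R{\left(M,s \right)} = \frac{M s}{5}$ ($R{\left(M,s \right)} = M s \frac{1}{5} = M \frac{s}{5} = \frac{M s}{5}$)
$L{\left(Q \right)} = \frac{3}{10 Q}$ ($L{\left(Q \right)} = \frac{3}{5 \left(Q + Q\right)} = \frac{3}{5 \cdot 2 Q} = \frac{3 \frac{1}{2 Q}}{5} = \frac{3}{10 Q}$)
$B{\left(Z,J \right)} = - \frac{3}{40} + Z^{2}$ ($B{\left(Z,J \right)} = Z Z + \frac{3}{10 \left(-4\right)} = Z^{2} + \frac{3}{10} \left(- \frac{1}{4}\right) = Z^{2} - \frac{3}{40} = - \frac{3}{40} + Z^{2}$)
$\left(B{\left(R{\left(1,1 \right)},2 \right)} + d{\left(-9,3 \right)}\right) 66 = \left(\left(- \frac{3}{40} + \left(\frac{1}{5} \cdot 1 \cdot 1\right)^{2}\right) - 9\right) 66 = \left(\left(- \frac{3}{40} + \left(\frac{1}{5}\right)^{2}\right) - 9\right) 66 = \left(\left(- \frac{3}{40} + \frac{1}{25}\right) - 9\right) 66 = \left(- \frac{7}{200} - 9\right) 66 = \left(- \frac{1807}{200}\right) 66 = - \frac{59631}{100}$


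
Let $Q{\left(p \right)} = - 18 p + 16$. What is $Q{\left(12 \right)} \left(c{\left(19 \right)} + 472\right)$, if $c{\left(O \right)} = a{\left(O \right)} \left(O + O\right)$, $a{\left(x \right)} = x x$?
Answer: $-2838000$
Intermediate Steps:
$a{\left(x \right)} = x^{2}$
$c{\left(O \right)} = 2 O^{3}$ ($c{\left(O \right)} = O^{2} \left(O + O\right) = O^{2} \cdot 2 O = 2 O^{3}$)
$Q{\left(p \right)} = 16 - 18 p$
$Q{\left(12 \right)} \left(c{\left(19 \right)} + 472\right) = \left(16 - 216\right) \left(2 \cdot 19^{3} + 472\right) = \left(16 - 216\right) \left(2 \cdot 6859 + 472\right) = - 200 \left(13718 + 472\right) = \left(-200\right) 14190 = -2838000$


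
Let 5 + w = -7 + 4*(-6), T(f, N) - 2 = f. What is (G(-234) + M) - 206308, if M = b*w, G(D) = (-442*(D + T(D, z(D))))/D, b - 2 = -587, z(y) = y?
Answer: -1675154/9 ≈ -1.8613e+5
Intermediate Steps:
T(f, N) = 2 + f
w = -36 (w = -5 + (-7 + 4*(-6)) = -5 + (-7 - 24) = -5 - 31 = -36)
b = -585 (b = 2 - 587 = -585)
G(D) = (-884 - 884*D)/D (G(D) = (-442*(D + (2 + D)))/D = (-442*(2 + 2*D))/D = (-884 - 884*D)/D)
M = 21060 (M = -585*(-36) = 21060)
(G(-234) + M) - 206308 = ((-884 - 884/(-234)) + 21060) - 206308 = ((-884 - 884*(-1/234)) + 21060) - 206308 = ((-884 + 34/9) + 21060) - 206308 = (-7922/9 + 21060) - 206308 = 181618/9 - 206308 = -1675154/9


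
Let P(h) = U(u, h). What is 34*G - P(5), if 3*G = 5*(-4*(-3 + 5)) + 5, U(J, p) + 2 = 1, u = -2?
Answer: -1187/3 ≈ -395.67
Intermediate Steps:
U(J, p) = -1 (U(J, p) = -2 + 1 = -1)
P(h) = -1
G = -35/3 (G = (5*(-4*(-3 + 5)) + 5)/3 = (5*(-4*2) + 5)/3 = (5*(-8) + 5)/3 = (-40 + 5)/3 = (⅓)*(-35) = -35/3 ≈ -11.667)
34*G - P(5) = 34*(-35/3) - 1*(-1) = -1190/3 + 1 = -1187/3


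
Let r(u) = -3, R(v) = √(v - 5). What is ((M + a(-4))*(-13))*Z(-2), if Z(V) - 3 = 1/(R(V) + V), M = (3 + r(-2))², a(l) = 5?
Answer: -2015/11 + 65*I*√7/11 ≈ -183.18 + 15.634*I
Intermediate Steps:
R(v) = √(-5 + v)
M = 0 (M = (3 - 3)² = 0² = 0)
Z(V) = 3 + 1/(V + √(-5 + V)) (Z(V) = 3 + 1/(√(-5 + V) + V) = 3 + 1/(V + √(-5 + V)))
((M + a(-4))*(-13))*Z(-2) = ((0 + 5)*(-13))*((1 + 3*(-2) + 3*√(-5 - 2))/(-2 + √(-5 - 2))) = (5*(-13))*((1 - 6 + 3*√(-7))/(-2 + √(-7))) = -65*(1 - 6 + 3*(I*√7))/(-2 + I*√7) = -65*(1 - 6 + 3*I*√7)/(-2 + I*√7) = -65*(-5 + 3*I*√7)/(-2 + I*√7)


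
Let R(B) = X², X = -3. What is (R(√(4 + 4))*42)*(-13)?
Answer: -4914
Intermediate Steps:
R(B) = 9 (R(B) = (-3)² = 9)
(R(√(4 + 4))*42)*(-13) = (9*42)*(-13) = 378*(-13) = -4914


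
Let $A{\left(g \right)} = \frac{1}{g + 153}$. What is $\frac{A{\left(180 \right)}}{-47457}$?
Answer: $- \frac{1}{15803181} \approx -6.3278 \cdot 10^{-8}$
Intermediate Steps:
$A{\left(g \right)} = \frac{1}{153 + g}$
$\frac{A{\left(180 \right)}}{-47457} = \frac{1}{\left(153 + 180\right) \left(-47457\right)} = \frac{1}{333} \left(- \frac{1}{47457}\right) = - \frac{1}{15803181}$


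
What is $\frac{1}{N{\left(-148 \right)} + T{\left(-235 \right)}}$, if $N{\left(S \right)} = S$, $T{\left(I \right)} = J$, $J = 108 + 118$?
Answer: $\frac{1}{78} \approx 0.012821$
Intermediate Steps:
$J = 226$
$T{\left(I \right)} = 226$
$\frac{1}{N{\left(-148 \right)} + T{\left(-235 \right)}} = \frac{1}{-148 + 226} = \frac{1}{78}$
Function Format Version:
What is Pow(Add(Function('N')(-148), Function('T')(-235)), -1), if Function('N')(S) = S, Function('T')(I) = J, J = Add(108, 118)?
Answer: Rational(1, 78) ≈ 0.012821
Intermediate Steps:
J = 226
Function('T')(I) = 226
Pow(Add(Function('N')(-148), Function('T')(-235)), -1) = Pow(Add(-148, 226), -1) = Pow(78, -1) = Rational(1, 78)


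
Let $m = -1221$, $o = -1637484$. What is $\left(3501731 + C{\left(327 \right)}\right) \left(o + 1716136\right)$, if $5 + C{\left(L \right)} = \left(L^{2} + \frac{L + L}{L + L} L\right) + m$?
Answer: $283757618172$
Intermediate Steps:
$C{\left(L \right)} = -1226 + L + L^{2}$ ($C{\left(L \right)} = -5 - \left(1221 - L^{2} - \frac{L + L}{L + L} L\right) = -5 - \left(1221 - L^{2} - \frac{2 L}{2 L} L\right) = -5 - \left(1221 - L^{2} - 2 L \frac{1}{2 L} L\right) = -5 - \left(1221 - L - L^{2}\right) = -5 + \left(-1221 + L + L^{2}\right) = -1226 + L + L^{2}$)
$\left(3501731 + C{\left(327 \right)}\right) \left(o + 1716136\right) = \left(3501731 + \left(-1226 + 327 + 327^{2}\right)\right) \left(-1637484 + 1716136\right) = \left(3501731 + \left(-1226 + 327 + 106929\right)\right) 78652 = \left(3501731 + 106030\right) 78652 = 3607761 \cdot 78652 = 283757618172$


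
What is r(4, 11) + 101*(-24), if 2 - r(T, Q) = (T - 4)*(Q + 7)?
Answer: -2422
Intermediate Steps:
r(T, Q) = 2 - (-4 + T)*(7 + Q) (r(T, Q) = 2 - (T - 4)*(Q + 7) = 2 - (-4 + T)*(7 + Q))
r(4, 11) + 101*(-24) = (30 - 7*4 + 4*11 - 1*11*4) + 101*(-24) = (30 - 28 + 44 - 44) - 2424 = 2 - 2424 = -2422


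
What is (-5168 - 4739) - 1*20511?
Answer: -30418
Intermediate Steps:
(-5168 - 4739) - 1*20511 = -9907 - 20511 = -30418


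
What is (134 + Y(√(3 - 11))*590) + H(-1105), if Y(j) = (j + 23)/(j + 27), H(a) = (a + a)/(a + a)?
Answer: 470605/737 + 4720*I*√2/737 ≈ 638.54 + 9.0571*I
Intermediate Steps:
H(a) = 1 (H(a) = (2*a)/((2*a)) = (2*a)*(1/(2*a)) = 1)
Y(j) = (23 + j)/(27 + j)
(134 + Y(√(3 - 11))*590) + H(-1105) = (134 + ((23 + √(3 - 11))/(27 + √(3 - 11)))*590) + 1 = (134 + ((23 + √(-8))/(27 + √(-8)))*590) + 1 = (134 + ((23 + 2*I*√2)/(27 + 2*I*√2))*590) + 1 = (134 + 590*(23 + 2*I*√2)/(27 + 2*I*√2)) + 1 = 135 + 590*(23 + 2*I*√2)/(27 + 2*I*√2)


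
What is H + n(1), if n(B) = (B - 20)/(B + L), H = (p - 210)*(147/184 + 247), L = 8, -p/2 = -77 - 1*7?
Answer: -8619203/828 ≈ -10410.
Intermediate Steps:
p = 168 (p = -2*(-77 - 1*7) = -2*(-77 - 7) = -2*(-84) = 168)
H = -957495/92 (H = (168 - 210)*(147/184 + 247) = -42*(147*(1/184) + 247) = -42*(147/184 + 247) = -42*45595/184 = -957495/92 ≈ -10408.)
n(B) = (-20 + B)/(8 + B) (n(B) = (B - 20)/(B + 8) = (-20 + B)/(8 + B))
H + n(1) = -957495/92 + (-20 + 1)/(8 + 1) = -957495/92 - 19/9 = -8619203/828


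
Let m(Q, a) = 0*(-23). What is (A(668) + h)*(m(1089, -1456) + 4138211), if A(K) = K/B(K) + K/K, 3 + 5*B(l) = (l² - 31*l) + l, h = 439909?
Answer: 110833874909209650/60883 ≈ 1.8204e+12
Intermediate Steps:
B(l) = -⅗ - 6*l + l²/5 (B(l) = -⅗ + ((l² - 31*l) + l)/5 = -⅗ + (l² - 30*l)/5 = -⅗ + (-6*l + l²/5) = -⅗ - 6*l + l²/5)
m(Q, a) = 0
A(K) = 1 + K/(-⅗ - 6*K + K²/5) (A(K) = K/(-⅗ - 6*K + K²/5) + K/K = K/(-⅗ - 6*K + K²/5) + 1 = 1 + K/(-⅗ - 6*K + K²/5))
(A(668) + h)*(m(1089, -1456) + 4138211) = ((3 - 1*668² + 25*668)/(3 - 1*668² + 30*668) + 439909)*(0 + 4138211) = ((3 - 1*446224 + 16700)/(3 - 1*446224 + 20040) + 439909)*4138211 = ((3 - 446224 + 16700)/(3 - 446224 + 20040) + 439909)*4138211 = (-429521/(-426181) + 439909)*4138211 = (-1/426181*(-429521) + 439909)*4138211 = (429521/426181 + 439909)*4138211 = (187481287050/426181)*4138211 = 110833874909209650/60883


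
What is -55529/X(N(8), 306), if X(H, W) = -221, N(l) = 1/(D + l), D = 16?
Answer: 55529/221 ≈ 251.26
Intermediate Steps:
N(l) = 1/(16 + l)
-55529/X(N(8), 306) = -55529/(-221) = -55529*(-1/221) = 55529/221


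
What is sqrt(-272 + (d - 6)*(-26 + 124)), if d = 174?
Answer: 8*sqrt(253) ≈ 127.25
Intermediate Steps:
sqrt(-272 + (d - 6)*(-26 + 124)) = sqrt(-272 + (174 - 6)*(-26 + 124)) = sqrt(-272 + 168*98) = sqrt(-272 + 16464) = sqrt(16192) = 8*sqrt(253)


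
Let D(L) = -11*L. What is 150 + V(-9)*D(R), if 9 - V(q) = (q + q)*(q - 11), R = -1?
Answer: -3711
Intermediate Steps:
V(q) = 9 - 2*q*(-11 + q) (V(q) = 9 - (q + q)*(q - 11) = 9 - 2*q*(-11 + q))
150 + V(-9)*D(R) = 150 + (9 - 2*(-9)² + 22*(-9))*(-11*(-1)) = 150 + (9 - 2*81 - 198)*11 = 150 + (9 - 162 - 198)*11 = 150 - 351*11 = 150 - 3861 = -3711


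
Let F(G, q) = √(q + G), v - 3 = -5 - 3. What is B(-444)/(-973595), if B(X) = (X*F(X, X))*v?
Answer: -888*I*√222/194719 ≈ -0.067949*I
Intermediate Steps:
v = -5 (v = 3 + (-5 - 3) = 3 - 8 = -5)
F(G, q) = √(G + q)
B(X) = -5*√2*X^(3/2) (B(X) = (X*√(X + X))*(-5) = (X*√(2*X))*(-5) = (X*(√2*√X))*(-5) = (√2*X^(3/2))*(-5) = -5*√2*X^(3/2))
B(-444)/(-973595) = -5*√2*(-444)^(3/2)/(-973595) = -5*√2*(-888*I*√111)*(-1/973595) = (4440*I*√222)*(-1/973595) = -888*I*√222/194719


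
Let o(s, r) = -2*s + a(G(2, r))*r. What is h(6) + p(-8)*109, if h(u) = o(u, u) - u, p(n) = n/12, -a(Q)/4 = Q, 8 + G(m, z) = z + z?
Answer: -560/3 ≈ -186.67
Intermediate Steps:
G(m, z) = -8 + 2*z (G(m, z) = -8 + (z + z) = -8 + 2*z)
a(Q) = -4*Q
p(n) = n/12 (p(n) = n*(1/12) = n/12)
o(s, r) = -2*s + r*(32 - 8*r) (o(s, r) = -2*s + (-4*(-8 + 2*r))*r = -2*s + (32 - 8*r)*r = -2*s + r*(32 - 8*r))
h(u) = -3*u + 8*u*(4 - u) (h(u) = (-2*u + 8*u*(4 - u)) - u = -3*u + 8*u*(4 - u))
h(6) + p(-8)*109 = 6*(29 - 8*6) + ((1/12)*(-8))*109 = 6*(29 - 48) - ⅔*109 = 6*(-19) - 218/3 = -114 - 218/3 = -560/3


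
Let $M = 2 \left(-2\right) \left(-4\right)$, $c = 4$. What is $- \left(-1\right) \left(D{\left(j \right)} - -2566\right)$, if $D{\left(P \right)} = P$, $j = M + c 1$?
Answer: $2586$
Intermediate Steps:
$M = 16$ ($M = \left(-4\right) \left(-4\right) = 16$)
$j = 20$ ($j = 16 + 4 \cdot 1 = 16 + 4 = 20$)
$- \left(-1\right) \left(D{\left(j \right)} - -2566\right) = - \left(-1\right) \left(20 - -2566\right) = - \left(-1\right) \left(20 + 2566\right) = - \left(-1\right) 2586 = \left(-1\right) \left(-2586\right) = 2586$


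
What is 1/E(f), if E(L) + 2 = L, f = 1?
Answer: -1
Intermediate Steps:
E(L) = -2 + L
1/E(f) = 1/(-2 + 1) = 1/(-1) = -1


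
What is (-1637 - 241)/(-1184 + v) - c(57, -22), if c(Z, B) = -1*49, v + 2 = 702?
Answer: 12797/242 ≈ 52.880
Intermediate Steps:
v = 700 (v = -2 + 702 = 700)
c(Z, B) = -49
(-1637 - 241)/(-1184 + v) - c(57, -22) = (-1637 - 241)/(-1184 + 700) - 1*(-49) = -1878/(-484) + 49 = -1878*(-1/484) + 49 = 939/242 + 49 = 12797/242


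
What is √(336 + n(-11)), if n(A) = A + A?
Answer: √314 ≈ 17.720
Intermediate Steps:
n(A) = 2*A
√(336 + n(-11)) = √(336 + 2*(-11)) = √(336 - 22) = √314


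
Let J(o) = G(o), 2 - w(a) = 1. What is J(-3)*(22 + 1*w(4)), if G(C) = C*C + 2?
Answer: 253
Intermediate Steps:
w(a) = 1 (w(a) = 2 - 1*1 = 2 - 1 = 1)
G(C) = 2 + C**2 (G(C) = C**2 + 2 = 2 + C**2)
J(o) = 2 + o**2
J(-3)*(22 + 1*w(4)) = (2 + (-3)**2)*(22 + 1*1) = (2 + 9)*(22 + 1) = 11*23 = 253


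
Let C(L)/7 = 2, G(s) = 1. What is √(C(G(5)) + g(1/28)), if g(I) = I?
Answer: √2751/14 ≈ 3.7464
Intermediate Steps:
C(L) = 14 (C(L) = 7*2 = 14)
√(C(G(5)) + g(1/28)) = √(14 + 1/28) = √(393/28) = √2751/14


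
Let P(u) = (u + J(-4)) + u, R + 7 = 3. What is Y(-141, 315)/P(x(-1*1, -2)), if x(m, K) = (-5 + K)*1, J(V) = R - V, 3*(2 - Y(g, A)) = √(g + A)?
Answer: -⅐ + √174/42 ≈ 0.17121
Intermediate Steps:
R = -4 (R = -7 + 3 = -4)
Y(g, A) = 2 - √(A + g)/3 (Y(g, A) = 2 - √(g + A)/3 = 2 - √(A + g)/3)
J(V) = -4 - V
x(m, K) = -5 + K
P(u) = 2*u (P(u) = (u + (-4 - 1*(-4))) + u = (u + (-4 + 4)) + u = (u + 0) + u = u + u = 2*u)
Y(-141, 315)/P(x(-1*1, -2)) = (2 - √(315 - 141)/3)/((2*(-5 - 2))) = (2 - √174/3)/((2*(-7))) = (2 - √174/3)/(-14) = (2 - √174/3)*(-1/14) = -⅐ + √174/42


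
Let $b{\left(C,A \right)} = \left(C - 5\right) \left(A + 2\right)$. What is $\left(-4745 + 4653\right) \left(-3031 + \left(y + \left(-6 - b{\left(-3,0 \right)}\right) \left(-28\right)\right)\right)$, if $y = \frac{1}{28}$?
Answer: $\frac{2132261}{7} \approx 3.0461 \cdot 10^{5}$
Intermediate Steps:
$b{\left(C,A \right)} = \left(-5 + C\right) \left(2 + A\right)$
$y = \frac{1}{28} \approx 0.035714$
$\left(-4745 + 4653\right) \left(-3031 + \left(y + \left(-6 - b{\left(-3,0 \right)}\right) \left(-28\right)\right)\right) = \left(-4745 + 4653\right) \left(-3031 + \left(\frac{1}{28} + \left(-6 - \left(-10 - 0 + 2 \left(-3\right) + 0 \left(-3\right)\right)\right) \left(-28\right)\right)\right) = - 92 \left(-3031 + \left(\frac{1}{28} + \left(-6 - \left(-10 + 0 - 6 + 0\right)\right) \left(-28\right)\right)\right) = - 92 \left(-3031 + \left(\frac{1}{28} + \left(-6 - -16\right) \left(-28\right)\right)\right) = - 92 \left(-3031 + \left(\frac{1}{28} + \left(-6 + 16\right) \left(-28\right)\right)\right) = - 92 \left(-3031 + \left(\frac{1}{28} + 10 \left(-28\right)\right)\right) = - 92 \left(-3031 + \left(\frac{1}{28} - 280\right)\right) = - 92 \left(-3031 - \frac{7839}{28}\right) = \left(-92\right) \left(- \frac{92707}{28}\right) = \frac{2132261}{7}$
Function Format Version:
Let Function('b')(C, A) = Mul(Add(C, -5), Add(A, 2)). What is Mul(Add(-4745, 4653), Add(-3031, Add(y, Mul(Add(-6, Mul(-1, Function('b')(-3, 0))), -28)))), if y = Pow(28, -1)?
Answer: Rational(2132261, 7) ≈ 3.0461e+5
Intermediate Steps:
Function('b')(C, A) = Mul(Add(-5, C), Add(2, A))
y = Rational(1, 28) ≈ 0.035714
Mul(Add(-4745, 4653), Add(-3031, Add(y, Mul(Add(-6, Mul(-1, Function('b')(-3, 0))), -28)))) = Mul(Add(-4745, 4653), Add(-3031, Add(Rational(1, 28), Mul(Add(-6, Mul(-1, Add(-10, Mul(-5, 0), Mul(2, -3), Mul(0, -3)))), -28)))) = Mul(-92, Add(-3031, Add(Rational(1, 28), Mul(Add(-6, Mul(-1, Add(-10, 0, -6, 0))), -28)))) = Mul(-92, Add(-3031, Add(Rational(1, 28), Mul(Add(-6, Mul(-1, -16)), -28)))) = Mul(-92, Add(-3031, Add(Rational(1, 28), Mul(Add(-6, 16), -28)))) = Mul(-92, Add(-3031, Add(Rational(1, 28), Mul(10, -28)))) = Mul(-92, Add(-3031, Add(Rational(1, 28), -280))) = Mul(-92, Add(-3031, Rational(-7839, 28))) = Mul(-92, Rational(-92707, 28)) = Rational(2132261, 7)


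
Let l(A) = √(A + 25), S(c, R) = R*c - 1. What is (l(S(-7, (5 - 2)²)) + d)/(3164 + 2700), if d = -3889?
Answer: -3889/5864 + I*√39/5864 ≈ -0.6632 + 0.001065*I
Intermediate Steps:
S(c, R) = -1 + R*c
l(A) = √(25 + A)
(l(S(-7, (5 - 2)²)) + d)/(3164 + 2700) = (√(25 + (-1 + (5 - 2)²*(-7))) - 3889)/(3164 + 2700) = (√(25 + (-1 + 3²*(-7))) - 3889)/5864 = (√(25 + (-1 + 9*(-7))) - 3889)*(1/5864) = (√(25 + (-1 - 63)) - 3889)*(1/5864) = (√(25 - 64) - 3889)*(1/5864) = (√(-39) - 3889)*(1/5864) = (I*√39 - 3889)*(1/5864) = (-3889 + I*√39)*(1/5864) = -3889/5864 + I*√39/5864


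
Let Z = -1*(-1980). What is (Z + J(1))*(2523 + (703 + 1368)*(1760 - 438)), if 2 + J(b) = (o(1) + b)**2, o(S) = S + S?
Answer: 5445144995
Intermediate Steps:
o(S) = 2*S
J(b) = -2 + (2 + b)**2 (J(b) = -2 + (2*1 + b)**2 = -2 + (2 + b)**2)
Z = 1980
(Z + J(1))*(2523 + (703 + 1368)*(1760 - 438)) = (1980 + (-2 + (2 + 1)**2))*(2523 + (703 + 1368)*(1760 - 438)) = (1980 + (-2 + 3**2))*(2523 + 2071*1322) = (1980 + (-2 + 9))*(2523 + 2737862) = (1980 + 7)*2740385 = 1987*2740385 = 5445144995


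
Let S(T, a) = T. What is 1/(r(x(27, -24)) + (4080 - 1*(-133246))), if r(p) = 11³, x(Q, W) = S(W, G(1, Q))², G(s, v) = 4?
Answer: 1/138657 ≈ 7.2120e-6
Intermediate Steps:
x(Q, W) = W²
r(p) = 1331
1/(r(x(27, -24)) + (4080 - 1*(-133246))) = 1/(1331 + (4080 - 1*(-133246))) = 1/(1331 + (4080 + 133246)) = 1/(1331 + 137326) = 1/138657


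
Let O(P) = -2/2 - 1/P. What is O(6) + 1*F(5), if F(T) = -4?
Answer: -31/6 ≈ -5.1667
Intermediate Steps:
O(P) = -1 - 1/P (O(P) = -2*½ - 1/P = -1 - 1/P)
O(6) + 1*F(5) = (-1 - 1*6)/6 + 1*(-4) = (-1 - 6)/6 - 4 = (⅙)*(-7) - 4 = -7/6 - 4 = -31/6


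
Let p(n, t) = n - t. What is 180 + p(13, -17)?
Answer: 210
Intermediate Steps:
180 + p(13, -17) = 180 + (13 - 1*(-17)) = 180 + (13 + 17) = 180 + 30 = 210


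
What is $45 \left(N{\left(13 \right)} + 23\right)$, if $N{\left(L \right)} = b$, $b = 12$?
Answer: $1575$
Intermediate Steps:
$N{\left(L \right)} = 12$
$45 \left(N{\left(13 \right)} + 23\right) = 45 \left(12 + 23\right) = 45 \cdot 35 = 1575$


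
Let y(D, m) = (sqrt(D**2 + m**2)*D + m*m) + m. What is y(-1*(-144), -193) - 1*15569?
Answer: 21487 + 144*sqrt(57985) ≈ 56162.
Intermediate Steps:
y(D, m) = m + m**2 + D*sqrt(D**2 + m**2) (y(D, m) = (D*sqrt(D**2 + m**2) + m**2) + m = (m**2 + D*sqrt(D**2 + m**2)) + m = m + m**2 + D*sqrt(D**2 + m**2))
y(-1*(-144), -193) - 1*15569 = (-193 + (-193)**2 + (-1*(-144))*sqrt((-1*(-144))**2 + (-193)**2)) - 1*15569 = (-193 + 37249 + 144*sqrt(144**2 + 37249)) - 15569 = (-193 + 37249 + 144*sqrt(20736 + 37249)) - 15569 = (-193 + 37249 + 144*sqrt(57985)) - 15569 = (37056 + 144*sqrt(57985)) - 15569 = 21487 + 144*sqrt(57985)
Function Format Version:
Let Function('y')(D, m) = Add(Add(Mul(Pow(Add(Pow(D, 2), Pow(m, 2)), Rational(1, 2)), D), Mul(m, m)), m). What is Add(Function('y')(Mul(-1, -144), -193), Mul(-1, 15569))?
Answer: Add(21487, Mul(144, Pow(57985, Rational(1, 2)))) ≈ 56162.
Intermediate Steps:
Function('y')(D, m) = Add(m, Pow(m, 2), Mul(D, Pow(Add(Pow(D, 2), Pow(m, 2)), Rational(1, 2)))) (Function('y')(D, m) = Add(Add(Mul(D, Pow(Add(Pow(D, 2), Pow(m, 2)), Rational(1, 2))), Pow(m, 2)), m) = Add(Add(Pow(m, 2), Mul(D, Pow(Add(Pow(D, 2), Pow(m, 2)), Rational(1, 2)))), m) = Add(m, Pow(m, 2), Mul(D, Pow(Add(Pow(D, 2), Pow(m, 2)), Rational(1, 2)))))
Add(Function('y')(Mul(-1, -144), -193), Mul(-1, 15569)) = Add(Add(-193, Pow(-193, 2), Mul(Mul(-1, -144), Pow(Add(Pow(Mul(-1, -144), 2), Pow(-193, 2)), Rational(1, 2)))), Mul(-1, 15569)) = Add(Add(-193, 37249, Mul(144, Pow(Add(Pow(144, 2), 37249), Rational(1, 2)))), -15569) = Add(Add(-193, 37249, Mul(144, Pow(Add(20736, 37249), Rational(1, 2)))), -15569) = Add(Add(-193, 37249, Mul(144, Pow(57985, Rational(1, 2)))), -15569) = Add(Add(37056, Mul(144, Pow(57985, Rational(1, 2)))), -15569) = Add(21487, Mul(144, Pow(57985, Rational(1, 2))))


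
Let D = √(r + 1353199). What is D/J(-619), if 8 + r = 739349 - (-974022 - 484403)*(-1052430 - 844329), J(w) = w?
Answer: -I*√2766278652035/619 ≈ -2686.9*I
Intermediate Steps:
r = -2766280005234 (r = -8 + (739349 - (-974022 - 484403)*(-1052430 - 844329)) = -8 + (739349 - (-1458425)*(-1896759)) = -8 + (739349 - 1*2766280744575) = -8 + (739349 - 2766280744575) = -8 - 2766280005226 = -2766280005234)
D = I*√2766278652035 (D = √(-2766280005234 + 1353199) = √(-2766278652035) = I*√2766278652035 ≈ 1.6632e+6*I)
D/J(-619) = (I*√2766278652035)/(-619) = (I*√2766278652035)*(-1/619) = -I*√2766278652035/619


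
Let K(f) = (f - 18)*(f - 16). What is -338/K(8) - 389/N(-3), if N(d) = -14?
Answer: 6597/280 ≈ 23.561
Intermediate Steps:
K(f) = (-18 + f)*(-16 + f)
-338/K(8) - 389/N(-3) = -338/(288 + 8**2 - 34*8) - 389/(-14) = -338/(288 + 64 - 272) - 389*(-1/14) = -338/80 + 389/14 = -338*1/80 + 389/14 = -169/40 + 389/14 = 6597/280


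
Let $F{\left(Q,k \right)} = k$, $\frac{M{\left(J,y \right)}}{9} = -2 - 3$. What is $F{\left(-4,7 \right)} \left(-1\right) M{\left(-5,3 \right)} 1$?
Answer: $315$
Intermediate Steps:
$M{\left(J,y \right)} = -45$ ($M{\left(J,y \right)} = 9 \left(-2 - 3\right) = 9 \left(-5\right) = -45$)
$F{\left(-4,7 \right)} \left(-1\right) M{\left(-5,3 \right)} 1 = 7 \left(-1\right) \left(\left(-45\right) 1\right) = \left(-7\right) \left(-45\right) = 315$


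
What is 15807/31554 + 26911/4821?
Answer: 102817249/16902426 ≈ 6.0830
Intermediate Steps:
15807/31554 + 26911/4821 = 15807*(1/31554) + 26911*(1/4821) = 5269/10518 + 26911/4821 = 102817249/16902426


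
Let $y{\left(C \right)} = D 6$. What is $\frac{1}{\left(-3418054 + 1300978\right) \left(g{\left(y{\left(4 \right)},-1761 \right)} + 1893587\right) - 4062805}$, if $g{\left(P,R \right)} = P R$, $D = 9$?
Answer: $- \frac{1}{3807550429273} \approx -2.6264 \cdot 10^{-13}$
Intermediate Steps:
$y{\left(C \right)} = 54$ ($y{\left(C \right)} = 9 \cdot 6 = 54$)
$\frac{1}{\left(-3418054 + 1300978\right) \left(g{\left(y{\left(4 \right)},-1761 \right)} + 1893587\right) - 4062805} = \frac{1}{\left(-3418054 + 1300978\right) \left(54 \left(-1761\right) + 1893587\right) - 4062805} = \frac{1}{- 2117076 \left(-95094 + 1893587\right) - 4062805} = \frac{1}{\left(-2117076\right) 1798493 - 4062805} = \frac{1}{-3807546366468 - 4062805} = \frac{1}{-3807550429273} = - \frac{1}{3807550429273}$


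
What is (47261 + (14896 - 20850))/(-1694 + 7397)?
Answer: 13769/1901 ≈ 7.2430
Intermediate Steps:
(47261 + (14896 - 20850))/(-1694 + 7397) = (47261 - 5954)/5703 = 41307*(1/5703) = 13769/1901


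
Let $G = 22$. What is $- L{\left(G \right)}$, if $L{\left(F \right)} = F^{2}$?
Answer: $-484$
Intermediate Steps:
$- L{\left(G \right)} = - 22^{2} = \left(-1\right) 484 = -484$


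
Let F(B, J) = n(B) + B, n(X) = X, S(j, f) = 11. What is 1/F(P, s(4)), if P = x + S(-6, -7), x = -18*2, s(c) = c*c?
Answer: -1/50 ≈ -0.020000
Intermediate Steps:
s(c) = c²
x = -36
P = -25 (P = -36 + 11 = -25)
F(B, J) = 2*B (F(B, J) = B + B = 2*B)
1/F(P, s(4)) = 1/(2*(-25)) = 1/(-50) = -1/50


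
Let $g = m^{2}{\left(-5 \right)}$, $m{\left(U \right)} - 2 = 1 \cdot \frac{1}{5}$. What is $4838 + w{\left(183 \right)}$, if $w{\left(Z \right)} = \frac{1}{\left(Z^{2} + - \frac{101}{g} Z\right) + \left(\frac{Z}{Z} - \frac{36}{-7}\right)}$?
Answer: $\frac{121607296365}{25135861} \approx 4838.0$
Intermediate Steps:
$m{\left(U \right)} = \frac{11}{5}$ ($m{\left(U \right)} = 2 + 1 \cdot \frac{1}{5} = 2 + \frac{1}{5} = \frac{11}{5}$)
$g = \frac{121}{25}$ ($g = \left(\frac{11}{5}\right)^{2} = \frac{121}{25} \approx 4.84$)
$w{\left(Z \right)} = \frac{1}{\frac{43}{7} + Z^{2} - \frac{2525 Z}{121}}$ ($w{\left(Z \right)} = \frac{1}{\left(Z^{2} + - \frac{101}{\frac{121}{25}} Z\right) + \left(\frac{Z}{Z} - \frac{36}{-7}\right)} = \frac{1}{\left(Z^{2} + \left(-101\right) \frac{25}{121} Z\right) + \left(1 - - \frac{36}{7}\right)} = \frac{1}{\left(Z^{2} - \frac{2525 Z}{121}\right) + \left(1 + \frac{36}{7}\right)} = \frac{1}{\left(Z^{2} - \frac{2525 Z}{121}\right) + \frac{43}{7}} = \frac{1}{\frac{43}{7} + Z^{2} - \frac{2525 Z}{121}}$)
$4838 + w{\left(183 \right)} = 4838 + \frac{847}{5203 - 3234525 + 847 \cdot 183^{2}} = 4838 + \frac{847}{5203 - 3234525 + 847 \cdot 33489} = 4838 + \frac{847}{5203 - 3234525 + 28365183} = 4838 + \frac{847}{25135861} = \frac{121607296365}{25135861}$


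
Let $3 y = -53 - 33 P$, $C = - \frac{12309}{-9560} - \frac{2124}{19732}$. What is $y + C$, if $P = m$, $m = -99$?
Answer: $\frac{151737500531}{141478440} \approx 1072.5$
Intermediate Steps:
$P = -99$
$C = \frac{55643937}{47159480}$ ($C = \left(-12309\right) \left(- \frac{1}{9560}\right) - \frac{531}{4933} = \frac{12309}{9560} - \frac{531}{4933} = \frac{55643937}{47159480} \approx 1.1799$)
$y = \frac{3214}{3}$ ($y = \frac{-53 - -3267}{3} = \frac{-53 + 3267}{3} = \frac{1}{3} \cdot 3214 = \frac{3214}{3} \approx 1071.3$)
$y + C = \frac{3214}{3} + \frac{55643937}{47159480} = \frac{151737500531}{141478440}$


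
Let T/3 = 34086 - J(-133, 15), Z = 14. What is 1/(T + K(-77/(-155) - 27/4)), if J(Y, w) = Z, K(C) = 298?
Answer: 1/102514 ≈ 9.7548e-6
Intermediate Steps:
J(Y, w) = 14
T = 102216 (T = 3*(34086 - 1*14) = 3*(34086 - 14) = 3*34072 = 102216)
1/(T + K(-77/(-155) - 27/4)) = 1/(102216 + 298) = 1/102514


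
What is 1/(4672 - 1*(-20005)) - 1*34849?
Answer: -859968772/24677 ≈ -34849.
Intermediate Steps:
1/(4672 - 1*(-20005)) - 1*34849 = 1/(4672 + 20005) - 34849 = 1/24677 - 34849 = -859968772/24677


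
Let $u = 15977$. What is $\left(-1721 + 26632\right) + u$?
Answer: $40888$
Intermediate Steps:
$\left(-1721 + 26632\right) + u = \left(-1721 + 26632\right) + 15977 = 24911 + 15977 = 40888$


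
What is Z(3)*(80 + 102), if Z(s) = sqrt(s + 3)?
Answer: 182*sqrt(6) ≈ 445.81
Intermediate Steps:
Z(s) = sqrt(3 + s)
Z(3)*(80 + 102) = sqrt(3 + 3)*(80 + 102) = sqrt(6)*182 = 182*sqrt(6)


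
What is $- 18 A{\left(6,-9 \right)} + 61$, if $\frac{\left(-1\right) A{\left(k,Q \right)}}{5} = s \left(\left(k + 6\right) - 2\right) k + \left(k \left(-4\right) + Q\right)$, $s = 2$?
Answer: $7891$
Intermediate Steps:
$A{\left(k,Q \right)} = - 5 Q + 20 k - 5 k \left(8 + 2 k\right)$ ($A{\left(k,Q \right)} = - 5 \left(2 \left(\left(k + 6\right) - 2\right) k + \left(k \left(-4\right) + Q\right)\right) = - 5 \left(2 \left(\left(6 + k\right) - 2\right) k + \left(- 4 k + Q\right)\right) = - 5 \left(2 \left(4 + k\right) k + \left(Q - 4 k\right)\right) = - 5 \left(\left(8 + 2 k\right) k + \left(Q - 4 k\right)\right) = - 5 \left(k \left(8 + 2 k\right) + \left(Q - 4 k\right)\right) = - 5 \left(Q - 4 k + k \left(8 + 2 k\right)\right) = - 5 Q + 20 k - 5 k \left(8 + 2 k\right)$)
$- 18 A{\left(6,-9 \right)} + 61 = - 18 \left(\left(-20\right) 6 - 10 \cdot 6^{2} - -45\right) + 61 = - 18 \left(-120 - 360 + 45\right) + 61 = \left(-18\right) \left(-435\right) + 61 = 7830 + 61 = 7891$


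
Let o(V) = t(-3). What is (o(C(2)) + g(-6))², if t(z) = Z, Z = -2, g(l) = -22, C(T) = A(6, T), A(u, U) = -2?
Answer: 576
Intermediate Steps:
C(T) = -2
t(z) = -2
o(V) = -2
(o(C(2)) + g(-6))² = (-2 - 22)² = (-24)² = 576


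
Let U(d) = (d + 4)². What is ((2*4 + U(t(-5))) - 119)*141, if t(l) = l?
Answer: -15510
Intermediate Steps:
U(d) = (4 + d)²
((2*4 + U(t(-5))) - 119)*141 = ((2*4 + (4 - 5)²) - 119)*141 = ((8 + (-1)²) - 119)*141 = ((8 + 1) - 119)*141 = (9 - 119)*141 = -110*141 = -15510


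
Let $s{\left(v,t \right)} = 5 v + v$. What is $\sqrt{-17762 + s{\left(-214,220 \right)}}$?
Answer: $i \sqrt{19046} \approx 138.01 i$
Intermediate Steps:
$s{\left(v,t \right)} = 6 v$
$\sqrt{-17762 + s{\left(-214,220 \right)}} = \sqrt{-17762 + 6 \left(-214\right)} = \sqrt{-17762 - 1284} = \sqrt{-19046} = i \sqrt{19046}$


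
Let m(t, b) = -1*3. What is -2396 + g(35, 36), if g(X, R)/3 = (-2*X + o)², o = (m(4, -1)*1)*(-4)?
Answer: 7696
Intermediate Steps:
m(t, b) = -3
o = 12 (o = -3*1*(-4) = -3*(-4) = 12)
g(X, R) = 3*(12 - 2*X)² (g(X, R) = 3*(-2*X + 12)² = 3*(12 - 2*X)²)
-2396 + g(35, 36) = -2396 + 12*(-6 + 35)² = -2396 + 12*29² = -2396 + 12*841 = -2396 + 10092 = 7696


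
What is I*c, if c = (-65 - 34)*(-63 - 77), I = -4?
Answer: -55440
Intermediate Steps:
c = 13860 (c = -99*(-140) = 13860)
I*c = -4*13860 = -55440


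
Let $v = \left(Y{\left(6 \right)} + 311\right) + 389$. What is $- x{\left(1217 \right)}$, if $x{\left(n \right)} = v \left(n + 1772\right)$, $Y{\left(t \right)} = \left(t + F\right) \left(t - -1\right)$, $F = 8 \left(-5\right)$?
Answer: $-1380918$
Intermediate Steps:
$F = -40$
$Y{\left(t \right)} = \left(1 + t\right) \left(-40 + t\right)$ ($Y{\left(t \right)} = \left(t - 40\right) \left(t - -1\right) = \left(-40 + t\right) \left(t + \left(-10 + 11\right)\right) = \left(-40 + t\right) \left(t + 1\right) = \left(-40 + t\right) \left(1 + t\right) = \left(1 + t\right) \left(-40 + t\right)$)
$v = 462$ ($v = \left(\left(-40 + 6^{2} - 234\right) + 311\right) + 389 = \left(\left(-40 + 36 - 234\right) + 311\right) + 389 = \left(-238 + 311\right) + 389 = 73 + 389 = 462$)
$x{\left(n \right)} = 818664 + 462 n$ ($x{\left(n \right)} = 462 \left(n + 1772\right) = 462 \left(1772 + n\right) = 818664 + 462 n$)
$- x{\left(1217 \right)} = - (818664 + 462 \cdot 1217) = - (818664 + 562254) = \left(-1\right) 1380918 = -1380918$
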